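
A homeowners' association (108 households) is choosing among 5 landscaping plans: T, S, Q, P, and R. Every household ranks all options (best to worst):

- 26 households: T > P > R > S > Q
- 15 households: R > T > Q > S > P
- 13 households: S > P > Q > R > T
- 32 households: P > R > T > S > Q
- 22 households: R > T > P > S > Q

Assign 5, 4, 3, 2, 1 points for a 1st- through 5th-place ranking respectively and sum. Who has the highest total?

T: 26·5 + 15·4 + 13·1 + 32·3 + 22·4 = 387
S: 26·2 + 15·2 + 13·5 + 32·2 + 22·2 = 255
Q: 26·1 + 15·3 + 13·3 + 32·1 + 22·1 = 164
P: 26·4 + 15·1 + 13·4 + 32·5 + 22·3 = 397
R: 26·3 + 15·5 + 13·2 + 32·4 + 22·5 = 417
R has the highest Borda score (417).

R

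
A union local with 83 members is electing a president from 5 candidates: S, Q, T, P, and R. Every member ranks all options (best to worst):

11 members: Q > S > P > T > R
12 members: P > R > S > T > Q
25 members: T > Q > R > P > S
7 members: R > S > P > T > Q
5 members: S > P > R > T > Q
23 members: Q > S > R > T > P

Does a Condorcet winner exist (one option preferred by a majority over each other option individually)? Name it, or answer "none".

Checking pairwise contests:
Q beats S 59–24.
T beats Q 49–34.
S beats T 58–25.
S beats P 46–37.
Q beats R 59–24.
Every option loses at least one head-to-head, so there is no Condorcet winner.

none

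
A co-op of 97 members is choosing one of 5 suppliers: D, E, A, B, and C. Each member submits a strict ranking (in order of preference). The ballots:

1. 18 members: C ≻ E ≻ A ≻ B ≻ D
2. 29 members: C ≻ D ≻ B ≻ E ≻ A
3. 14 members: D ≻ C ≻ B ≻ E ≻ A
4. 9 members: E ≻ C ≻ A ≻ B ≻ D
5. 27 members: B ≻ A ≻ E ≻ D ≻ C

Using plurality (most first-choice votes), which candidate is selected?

C

First-place votes: D 14, E 9, A 0, B 27, C 47.
C has the most first-place votes.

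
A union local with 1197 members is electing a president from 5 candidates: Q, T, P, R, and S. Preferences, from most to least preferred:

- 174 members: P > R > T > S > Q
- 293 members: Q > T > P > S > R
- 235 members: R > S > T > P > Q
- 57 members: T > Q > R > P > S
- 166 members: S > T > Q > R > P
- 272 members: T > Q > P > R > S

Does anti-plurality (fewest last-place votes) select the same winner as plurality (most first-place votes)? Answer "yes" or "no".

yes

Anti-plurality — last-place votes: Q 409, T 0, P 166, R 293, S 329. Winner: T.
Plurality — first-place votes: Q 293, T 329, P 174, R 235, S 166. Winner: T.
The two methods agree.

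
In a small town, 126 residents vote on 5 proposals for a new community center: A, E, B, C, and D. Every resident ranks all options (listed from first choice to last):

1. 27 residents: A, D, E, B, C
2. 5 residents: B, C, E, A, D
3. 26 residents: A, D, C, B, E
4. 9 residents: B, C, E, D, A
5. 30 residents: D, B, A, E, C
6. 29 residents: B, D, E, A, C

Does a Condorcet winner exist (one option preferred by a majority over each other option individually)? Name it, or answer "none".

D vs A: 68–58 for D.
D vs E: 112–14 for D.
D vs B: 83–43 for D.
D vs C: 112–14 for D.
D beats every other option head-to-head.

D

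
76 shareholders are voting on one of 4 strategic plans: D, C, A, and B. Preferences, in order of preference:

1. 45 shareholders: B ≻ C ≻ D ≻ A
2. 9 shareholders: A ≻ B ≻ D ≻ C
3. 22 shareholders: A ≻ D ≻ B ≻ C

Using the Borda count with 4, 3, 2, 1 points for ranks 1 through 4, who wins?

B

D: 45·2 + 9·2 + 22·3 = 174
C: 45·3 + 9·1 + 22·1 = 166
A: 45·1 + 9·4 + 22·4 = 169
B: 45·4 + 9·3 + 22·2 = 251
B has the highest Borda score (251).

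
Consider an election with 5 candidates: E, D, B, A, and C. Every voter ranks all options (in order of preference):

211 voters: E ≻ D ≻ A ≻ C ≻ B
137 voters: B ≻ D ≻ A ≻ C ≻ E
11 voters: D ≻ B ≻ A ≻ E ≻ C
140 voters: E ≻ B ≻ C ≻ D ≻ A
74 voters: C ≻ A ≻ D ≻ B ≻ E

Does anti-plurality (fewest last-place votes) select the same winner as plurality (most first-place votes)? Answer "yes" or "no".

Anti-plurality — last-place votes: E 211, D 0, B 211, A 140, C 11. Winner: D.
Plurality — first-place votes: E 351, D 11, B 137, A 0, C 74. Winner: E.
The two methods disagree.

no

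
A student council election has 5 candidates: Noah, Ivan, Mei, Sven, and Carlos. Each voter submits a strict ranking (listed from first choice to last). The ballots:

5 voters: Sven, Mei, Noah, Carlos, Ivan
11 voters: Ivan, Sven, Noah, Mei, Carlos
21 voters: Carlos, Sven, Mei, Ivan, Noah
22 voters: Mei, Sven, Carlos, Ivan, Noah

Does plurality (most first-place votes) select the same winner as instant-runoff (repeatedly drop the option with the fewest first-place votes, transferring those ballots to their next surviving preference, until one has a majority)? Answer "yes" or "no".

Plurality — first-place votes: Noah 0, Ivan 11, Mei 22, Sven 5, Carlos 21. Winner: Mei.
Instant-runoff — R1 Noah 0, Ivan 11, Mei 22, Sven 5, Carlos 21 (Noah out); R2 Ivan 11, Mei 22, Sven 5, Carlos 21 (Sven out); R3 Ivan 11, Mei 27, Carlos 21 (Ivan out); R4 Mei 38, Carlos 21 (Mei winner). Winner: Mei.
The two methods agree.

yes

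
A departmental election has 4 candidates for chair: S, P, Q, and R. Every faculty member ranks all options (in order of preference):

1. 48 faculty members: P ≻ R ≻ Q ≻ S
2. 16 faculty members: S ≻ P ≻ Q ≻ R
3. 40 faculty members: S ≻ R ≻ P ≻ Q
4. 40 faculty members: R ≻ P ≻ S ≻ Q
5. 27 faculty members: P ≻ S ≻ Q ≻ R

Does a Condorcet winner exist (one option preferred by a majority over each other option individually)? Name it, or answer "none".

P

P vs S: 115–56 for P.
P vs Q: 171–0 for P.
P vs R: 91–80 for P.
P beats every other option head-to-head.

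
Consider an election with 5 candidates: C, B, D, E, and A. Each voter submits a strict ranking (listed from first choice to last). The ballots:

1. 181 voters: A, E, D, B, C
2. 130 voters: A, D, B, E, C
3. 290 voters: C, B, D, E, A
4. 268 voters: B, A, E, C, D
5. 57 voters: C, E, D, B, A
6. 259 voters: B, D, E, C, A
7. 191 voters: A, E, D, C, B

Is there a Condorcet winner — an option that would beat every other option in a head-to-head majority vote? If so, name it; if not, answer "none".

B

B vs C: 838–538 for B.
B vs D: 817–559 for B.
B vs E: 947–429 for B.
B vs A: 874–502 for B.
B beats every other option head-to-head.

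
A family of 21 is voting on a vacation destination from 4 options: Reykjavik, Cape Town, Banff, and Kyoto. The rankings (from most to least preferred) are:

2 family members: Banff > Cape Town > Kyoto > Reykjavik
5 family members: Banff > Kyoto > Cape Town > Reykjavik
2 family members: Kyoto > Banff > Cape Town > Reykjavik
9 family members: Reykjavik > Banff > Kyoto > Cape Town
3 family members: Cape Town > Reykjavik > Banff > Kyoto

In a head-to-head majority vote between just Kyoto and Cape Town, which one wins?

Voters preferring Kyoto to Cape Town: 16; preferring Cape Town to Kyoto: 5.
Kyoto wins the head-to-head.

Kyoto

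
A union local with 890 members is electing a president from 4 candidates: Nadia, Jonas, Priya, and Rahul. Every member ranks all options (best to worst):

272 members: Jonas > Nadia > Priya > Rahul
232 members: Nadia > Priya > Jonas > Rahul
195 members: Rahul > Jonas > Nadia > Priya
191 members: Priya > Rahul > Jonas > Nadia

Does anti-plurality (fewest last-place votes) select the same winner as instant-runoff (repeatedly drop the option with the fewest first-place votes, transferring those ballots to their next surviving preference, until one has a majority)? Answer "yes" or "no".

yes

Anti-plurality — last-place votes: Nadia 191, Jonas 0, Priya 195, Rahul 504. Winner: Jonas.
Instant-runoff — R1 Nadia 232, Jonas 272, Priya 191, Rahul 195 (Priya out); R2 Nadia 232, Jonas 272, Rahul 386 (Nadia out); R3 Jonas 504, Rahul 386 (Jonas winner). Winner: Jonas.
The two methods agree.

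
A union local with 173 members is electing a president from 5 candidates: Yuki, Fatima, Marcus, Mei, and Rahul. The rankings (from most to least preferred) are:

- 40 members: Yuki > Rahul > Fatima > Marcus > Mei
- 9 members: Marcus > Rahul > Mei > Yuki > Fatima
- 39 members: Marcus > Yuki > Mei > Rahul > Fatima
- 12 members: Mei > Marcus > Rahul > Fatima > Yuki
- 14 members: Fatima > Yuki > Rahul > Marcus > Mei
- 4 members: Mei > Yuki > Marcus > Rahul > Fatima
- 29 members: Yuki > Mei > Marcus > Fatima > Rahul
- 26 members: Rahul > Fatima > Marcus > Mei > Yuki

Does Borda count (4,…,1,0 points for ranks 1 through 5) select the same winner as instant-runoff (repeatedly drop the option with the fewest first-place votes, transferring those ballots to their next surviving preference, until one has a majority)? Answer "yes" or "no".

yes

Borda — scores: Yuki 456, Fatima 255, Marcus 400, Mei 273, Rahul 346. Winner: Yuki.
Instant-runoff — R1 Yuki 69, Fatima 14, Marcus 48, Mei 16, Rahul 26 (Fatima out); R2 Yuki 83, Marcus 48, Mei 16, Rahul 26 (Mei out); R3 Yuki 87, Marcus 60, Rahul 26 (Yuki winner). Winner: Yuki.
The two methods agree.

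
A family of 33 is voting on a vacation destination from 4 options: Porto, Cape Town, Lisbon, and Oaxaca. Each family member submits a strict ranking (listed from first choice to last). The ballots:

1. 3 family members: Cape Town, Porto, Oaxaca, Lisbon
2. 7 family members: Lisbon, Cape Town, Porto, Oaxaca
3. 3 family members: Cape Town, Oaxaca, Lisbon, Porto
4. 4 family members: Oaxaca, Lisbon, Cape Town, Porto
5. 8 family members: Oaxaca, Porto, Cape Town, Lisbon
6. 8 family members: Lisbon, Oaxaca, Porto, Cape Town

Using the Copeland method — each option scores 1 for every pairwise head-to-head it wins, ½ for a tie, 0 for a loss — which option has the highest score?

Porto: loses to Cape Town, Lisbon, and Oaxaca → score 0.
Cape Town: beats Porto; loses to Lisbon and Oaxaca → score 1.
Lisbon: beats Porto and Cape Town; loses to Oaxaca → score 2.
Oaxaca: beats Porto, Cape Town, and Lisbon → score 3.
Oaxaca has the best pairwise record.

Oaxaca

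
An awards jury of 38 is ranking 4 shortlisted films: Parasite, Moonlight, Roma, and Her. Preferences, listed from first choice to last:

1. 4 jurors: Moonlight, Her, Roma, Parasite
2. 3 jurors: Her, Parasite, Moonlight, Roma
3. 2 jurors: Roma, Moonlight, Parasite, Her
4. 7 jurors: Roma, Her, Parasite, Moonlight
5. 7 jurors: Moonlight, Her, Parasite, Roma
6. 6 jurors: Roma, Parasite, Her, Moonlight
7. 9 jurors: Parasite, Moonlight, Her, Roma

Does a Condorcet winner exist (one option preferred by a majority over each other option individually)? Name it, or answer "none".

none

Checking pairwise contests:
Her beats Parasite 21–17.
Parasite beats Moonlight 25–13.
Moonlight beats Roma 23–15.
Moonlight beats Her 22–16.
Every option loses at least one head-to-head, so there is no Condorcet winner.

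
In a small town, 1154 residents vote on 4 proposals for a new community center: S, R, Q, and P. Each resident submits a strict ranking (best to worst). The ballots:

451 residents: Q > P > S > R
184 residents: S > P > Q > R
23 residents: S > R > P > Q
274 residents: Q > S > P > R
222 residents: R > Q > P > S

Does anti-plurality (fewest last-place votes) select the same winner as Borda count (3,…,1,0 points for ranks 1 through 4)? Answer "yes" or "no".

Anti-plurality — last-place votes: S 222, R 909, Q 23, P 0. Winner: P.
Borda — scores: S 1620, R 712, Q 2803, P 1789. Winner: Q.
The two methods disagree.

no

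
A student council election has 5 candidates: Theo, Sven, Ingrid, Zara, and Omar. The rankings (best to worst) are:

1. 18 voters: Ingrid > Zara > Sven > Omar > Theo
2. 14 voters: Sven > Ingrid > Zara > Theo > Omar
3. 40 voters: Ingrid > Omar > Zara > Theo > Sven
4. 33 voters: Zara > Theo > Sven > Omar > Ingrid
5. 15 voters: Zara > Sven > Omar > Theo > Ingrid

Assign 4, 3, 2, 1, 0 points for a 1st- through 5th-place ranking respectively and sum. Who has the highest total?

Theo: 18·0 + 14·1 + 40·1 + 33·3 + 15·1 = 168
Sven: 18·2 + 14·4 + 40·0 + 33·2 + 15·3 = 203
Ingrid: 18·4 + 14·3 + 40·4 + 33·0 + 15·0 = 274
Zara: 18·3 + 14·2 + 40·2 + 33·4 + 15·4 = 354
Omar: 18·1 + 14·0 + 40·3 + 33·1 + 15·2 = 201
Zara has the highest Borda score (354).

Zara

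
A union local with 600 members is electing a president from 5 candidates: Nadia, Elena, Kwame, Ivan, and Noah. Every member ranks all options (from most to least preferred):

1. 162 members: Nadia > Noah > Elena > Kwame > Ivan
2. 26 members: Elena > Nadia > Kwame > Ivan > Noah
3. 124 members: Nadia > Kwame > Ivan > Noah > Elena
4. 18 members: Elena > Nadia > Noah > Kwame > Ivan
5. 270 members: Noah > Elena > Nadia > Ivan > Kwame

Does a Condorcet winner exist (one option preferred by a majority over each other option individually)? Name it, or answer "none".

Checking pairwise contests:
Elena beats Nadia 314–286.
Noah beats Elena 556–44.
Nadia beats Kwame 600–0.
Nadia beats Ivan 600–0.
Nadia beats Noah 330–270.
Every option loses at least one head-to-head, so there is no Condorcet winner.

none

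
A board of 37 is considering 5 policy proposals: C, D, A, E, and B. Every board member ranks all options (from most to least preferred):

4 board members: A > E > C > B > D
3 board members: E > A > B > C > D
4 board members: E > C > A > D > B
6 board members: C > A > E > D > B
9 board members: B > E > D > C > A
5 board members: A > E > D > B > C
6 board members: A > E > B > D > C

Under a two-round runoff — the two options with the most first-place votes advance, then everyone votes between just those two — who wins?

Round 1 first-place votes: C 6, D 0, A 15, E 7, B 9.
A and B advance.
Runoff: A is preferred to B by 28 voters; B by 9.
A wins the runoff.

A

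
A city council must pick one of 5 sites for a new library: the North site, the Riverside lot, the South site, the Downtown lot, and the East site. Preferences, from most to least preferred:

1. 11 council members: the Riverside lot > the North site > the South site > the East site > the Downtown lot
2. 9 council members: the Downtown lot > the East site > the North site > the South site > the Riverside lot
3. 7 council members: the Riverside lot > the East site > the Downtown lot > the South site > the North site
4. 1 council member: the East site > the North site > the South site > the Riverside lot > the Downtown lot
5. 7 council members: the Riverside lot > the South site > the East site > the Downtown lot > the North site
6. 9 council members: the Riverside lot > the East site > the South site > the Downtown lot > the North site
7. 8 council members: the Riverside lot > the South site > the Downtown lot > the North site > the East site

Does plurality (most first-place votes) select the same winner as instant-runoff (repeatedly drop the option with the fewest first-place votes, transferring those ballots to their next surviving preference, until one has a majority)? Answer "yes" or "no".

yes

Plurality — first-place votes: the North site 0, the Riverside lot 42, the South site 0, the Downtown lot 9, the East site 1. Winner: the Riverside lot.
Instant-runoff — R1 the North site 0, the Riverside lot 42, the South site 0, the Downtown lot 9, the East site 1 (the Riverside lot winner). Winner: the Riverside lot.
The two methods agree.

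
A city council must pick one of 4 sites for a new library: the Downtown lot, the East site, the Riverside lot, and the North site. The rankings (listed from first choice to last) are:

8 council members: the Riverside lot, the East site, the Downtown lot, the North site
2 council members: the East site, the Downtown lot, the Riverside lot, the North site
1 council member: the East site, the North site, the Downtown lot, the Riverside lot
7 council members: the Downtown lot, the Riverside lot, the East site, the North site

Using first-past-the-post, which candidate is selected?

First-place votes: the Downtown lot 7, the East site 3, the Riverside lot 8, the North site 0.
the Riverside lot has the most first-place votes.

the Riverside lot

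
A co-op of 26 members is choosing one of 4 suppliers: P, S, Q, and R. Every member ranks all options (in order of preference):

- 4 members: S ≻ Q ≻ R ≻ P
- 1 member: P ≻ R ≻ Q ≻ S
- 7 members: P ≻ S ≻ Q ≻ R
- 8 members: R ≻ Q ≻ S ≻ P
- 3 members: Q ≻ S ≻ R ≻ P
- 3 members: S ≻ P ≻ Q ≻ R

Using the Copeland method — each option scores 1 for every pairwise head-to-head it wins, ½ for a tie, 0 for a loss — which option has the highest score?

S

P: loses to S, Q, and R → score 0.
S: beats P, Q, and R → score 3.
Q: beats P and R; loses to S → score 2.
R: beats P; loses to S and Q → score 1.
S has the best pairwise record.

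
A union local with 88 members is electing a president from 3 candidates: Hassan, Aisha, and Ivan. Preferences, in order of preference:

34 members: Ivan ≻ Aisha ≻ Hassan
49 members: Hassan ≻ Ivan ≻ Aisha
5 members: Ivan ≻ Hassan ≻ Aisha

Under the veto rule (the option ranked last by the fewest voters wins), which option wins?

Last-place votes: Hassan 34, Aisha 54, Ivan 0.
Ivan is ranked last by the fewest voters, so Ivan wins.

Ivan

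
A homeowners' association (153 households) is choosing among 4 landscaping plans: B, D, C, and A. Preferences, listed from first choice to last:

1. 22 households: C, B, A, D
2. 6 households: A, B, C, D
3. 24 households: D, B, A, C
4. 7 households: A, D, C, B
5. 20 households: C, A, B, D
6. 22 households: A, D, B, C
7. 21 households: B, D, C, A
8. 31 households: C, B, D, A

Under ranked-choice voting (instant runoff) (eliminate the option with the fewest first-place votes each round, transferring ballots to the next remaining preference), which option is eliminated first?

B

Round 1: B 21, D 24, C 73, A 35. Eliminate B.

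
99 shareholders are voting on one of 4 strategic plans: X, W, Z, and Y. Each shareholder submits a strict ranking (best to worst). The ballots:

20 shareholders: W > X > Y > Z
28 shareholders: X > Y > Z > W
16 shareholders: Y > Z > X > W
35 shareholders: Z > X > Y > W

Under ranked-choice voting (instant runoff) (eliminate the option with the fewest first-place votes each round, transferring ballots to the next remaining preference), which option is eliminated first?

Y

Round 1: X 28, W 20, Z 35, Y 16. Eliminate Y.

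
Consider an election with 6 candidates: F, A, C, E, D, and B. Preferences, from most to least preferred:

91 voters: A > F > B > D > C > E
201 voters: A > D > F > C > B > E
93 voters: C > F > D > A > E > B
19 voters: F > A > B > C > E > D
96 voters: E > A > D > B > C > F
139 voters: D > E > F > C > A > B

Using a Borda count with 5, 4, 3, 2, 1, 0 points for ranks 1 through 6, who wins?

D

F: 91·4 + 201·3 + 93·4 + 19·5 + 96·0 + 139·3 = 1851
A: 91·5 + 201·5 + 93·2 + 19·4 + 96·4 + 139·1 = 2245
C: 91·1 + 201·2 + 93·5 + 19·2 + 96·1 + 139·2 = 1370
E: 91·0 + 201·0 + 93·1 + 19·1 + 96·5 + 139·4 = 1148
D: 91·2 + 201·4 + 93·3 + 19·0 + 96·3 + 139·5 = 2248
B: 91·3 + 201·1 + 93·0 + 19·3 + 96·2 + 139·0 = 723
D has the highest Borda score (2248).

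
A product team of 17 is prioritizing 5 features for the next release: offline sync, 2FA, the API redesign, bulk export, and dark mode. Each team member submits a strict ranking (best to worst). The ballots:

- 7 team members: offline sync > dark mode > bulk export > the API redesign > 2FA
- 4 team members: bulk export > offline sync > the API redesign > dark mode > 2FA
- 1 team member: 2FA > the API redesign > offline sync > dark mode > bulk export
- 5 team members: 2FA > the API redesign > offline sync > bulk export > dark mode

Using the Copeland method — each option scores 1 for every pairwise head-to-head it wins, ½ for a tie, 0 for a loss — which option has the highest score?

offline sync

offline sync: beats 2FA, the API redesign, bulk export, and dark mode → score 4.
2FA: loses to offline sync, the API redesign, bulk export, and dark mode → score 0.
the API redesign: beats 2FA and dark mode; loses to offline sync and bulk export → score 2.
bulk export: beats 2FA, the API redesign, and dark mode; loses to offline sync → score 3.
dark mode: beats 2FA; loses to offline sync, the API redesign, and bulk export → score 1.
offline sync has the best pairwise record.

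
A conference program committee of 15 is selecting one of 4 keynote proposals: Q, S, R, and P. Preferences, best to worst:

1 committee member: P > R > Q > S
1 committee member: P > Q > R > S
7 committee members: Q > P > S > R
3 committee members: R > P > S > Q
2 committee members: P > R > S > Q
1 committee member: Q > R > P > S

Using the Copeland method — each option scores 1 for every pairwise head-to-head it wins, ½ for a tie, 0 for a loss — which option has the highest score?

Q

Q: beats S, R, and P → score 3.
S: loses to Q, R, and P → score 0.
R: beats S; loses to Q and P → score 1.
P: beats S and R; loses to Q → score 2.
Q has the best pairwise record.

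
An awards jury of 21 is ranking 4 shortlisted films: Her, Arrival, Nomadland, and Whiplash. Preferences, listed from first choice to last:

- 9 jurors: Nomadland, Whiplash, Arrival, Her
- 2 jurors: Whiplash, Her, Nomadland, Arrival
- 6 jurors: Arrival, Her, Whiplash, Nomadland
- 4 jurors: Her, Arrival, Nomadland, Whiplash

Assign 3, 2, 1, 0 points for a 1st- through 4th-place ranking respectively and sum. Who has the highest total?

Arrival

Her: 9·0 + 2·2 + 6·2 + 4·3 = 28
Arrival: 9·1 + 2·0 + 6·3 + 4·2 = 35
Nomadland: 9·3 + 2·1 + 6·0 + 4·1 = 33
Whiplash: 9·2 + 2·3 + 6·1 + 4·0 = 30
Arrival has the highest Borda score (35).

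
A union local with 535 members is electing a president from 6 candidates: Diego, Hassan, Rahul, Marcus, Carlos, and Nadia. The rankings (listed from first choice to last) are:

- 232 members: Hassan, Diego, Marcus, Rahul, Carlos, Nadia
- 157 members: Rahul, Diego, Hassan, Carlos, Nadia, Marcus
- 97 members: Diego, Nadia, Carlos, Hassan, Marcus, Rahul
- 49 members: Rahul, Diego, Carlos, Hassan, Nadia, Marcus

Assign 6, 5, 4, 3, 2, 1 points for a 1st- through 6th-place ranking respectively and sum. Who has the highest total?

Diego: 232·5 + 157·5 + 97·6 + 49·5 = 2772
Hassan: 232·6 + 157·4 + 97·3 + 49·3 = 2458
Rahul: 232·3 + 157·6 + 97·1 + 49·6 = 2029
Marcus: 232·4 + 157·1 + 97·2 + 49·1 = 1328
Carlos: 232·2 + 157·3 + 97·4 + 49·4 = 1519
Nadia: 232·1 + 157·2 + 97·5 + 49·2 = 1129
Diego has the highest Borda score (2772).

Diego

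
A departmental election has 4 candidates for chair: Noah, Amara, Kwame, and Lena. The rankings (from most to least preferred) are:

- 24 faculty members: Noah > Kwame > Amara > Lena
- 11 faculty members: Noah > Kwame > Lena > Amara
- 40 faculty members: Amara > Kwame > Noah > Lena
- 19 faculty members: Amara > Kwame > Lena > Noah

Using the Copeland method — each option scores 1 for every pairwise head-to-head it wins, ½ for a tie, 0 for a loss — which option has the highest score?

Amara

Noah: beats Lena; loses to Amara and Kwame → score 1.
Amara: beats Noah, Kwame, and Lena → score 3.
Kwame: beats Noah and Lena; loses to Amara → score 2.
Lena: loses to Noah, Amara, and Kwame → score 0.
Amara has the best pairwise record.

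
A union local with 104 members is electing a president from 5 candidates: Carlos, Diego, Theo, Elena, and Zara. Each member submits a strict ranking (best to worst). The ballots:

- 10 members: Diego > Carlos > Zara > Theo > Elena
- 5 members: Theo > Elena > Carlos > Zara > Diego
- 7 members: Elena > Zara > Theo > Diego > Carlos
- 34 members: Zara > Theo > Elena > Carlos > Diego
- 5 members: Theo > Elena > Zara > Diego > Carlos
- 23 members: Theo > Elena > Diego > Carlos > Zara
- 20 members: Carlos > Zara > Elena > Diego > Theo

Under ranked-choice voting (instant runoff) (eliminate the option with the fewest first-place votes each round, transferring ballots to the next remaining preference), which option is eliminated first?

Round 1: Carlos 20, Diego 10, Theo 33, Elena 7, Zara 34. Eliminate Elena.

Elena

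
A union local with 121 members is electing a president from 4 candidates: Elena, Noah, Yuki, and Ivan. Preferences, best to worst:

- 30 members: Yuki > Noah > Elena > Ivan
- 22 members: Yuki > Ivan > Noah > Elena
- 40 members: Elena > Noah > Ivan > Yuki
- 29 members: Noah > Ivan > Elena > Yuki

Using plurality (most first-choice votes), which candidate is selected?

First-place votes: Elena 40, Noah 29, Yuki 52, Ivan 0.
Yuki has the most first-place votes.

Yuki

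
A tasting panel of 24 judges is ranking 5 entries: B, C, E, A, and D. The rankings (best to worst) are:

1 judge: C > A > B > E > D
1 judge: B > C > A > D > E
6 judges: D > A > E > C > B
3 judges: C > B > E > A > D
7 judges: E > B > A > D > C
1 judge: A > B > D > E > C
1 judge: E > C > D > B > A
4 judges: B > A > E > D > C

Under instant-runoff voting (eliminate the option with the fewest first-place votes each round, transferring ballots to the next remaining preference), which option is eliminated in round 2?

Round 1: B 5, C 4, E 8, A 1, D 6. Eliminate A.
Round 2: B 6, C 4, E 8, D 6. Eliminate C.

C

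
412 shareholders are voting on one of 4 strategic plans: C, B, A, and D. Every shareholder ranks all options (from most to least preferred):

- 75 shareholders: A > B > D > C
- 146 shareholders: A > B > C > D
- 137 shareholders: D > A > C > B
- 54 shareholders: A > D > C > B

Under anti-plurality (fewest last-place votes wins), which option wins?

Last-place votes: C 75, B 191, A 0, D 146.
A is ranked last by the fewest voters, so A wins.

A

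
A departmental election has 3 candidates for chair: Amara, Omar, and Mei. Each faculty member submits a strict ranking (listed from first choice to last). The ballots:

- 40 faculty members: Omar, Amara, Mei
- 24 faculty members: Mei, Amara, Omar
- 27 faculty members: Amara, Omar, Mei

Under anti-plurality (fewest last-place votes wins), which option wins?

Amara

Last-place votes: Amara 0, Omar 24, Mei 67.
Amara is ranked last by the fewest voters, so Amara wins.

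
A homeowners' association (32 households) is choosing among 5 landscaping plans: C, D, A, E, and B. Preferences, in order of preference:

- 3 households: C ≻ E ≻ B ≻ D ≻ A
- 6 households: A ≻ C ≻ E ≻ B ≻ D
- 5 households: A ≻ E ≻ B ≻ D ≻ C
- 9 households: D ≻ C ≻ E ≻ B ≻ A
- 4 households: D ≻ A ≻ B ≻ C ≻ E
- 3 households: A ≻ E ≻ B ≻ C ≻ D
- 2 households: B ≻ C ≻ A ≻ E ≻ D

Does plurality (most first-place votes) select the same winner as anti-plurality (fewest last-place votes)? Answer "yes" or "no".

no

Plurality — first-place votes: C 3, D 13, A 14, E 0, B 2. Winner: A.
Anti-plurality — last-place votes: C 5, D 11, A 12, E 4, B 0. Winner: B.
The two methods disagree.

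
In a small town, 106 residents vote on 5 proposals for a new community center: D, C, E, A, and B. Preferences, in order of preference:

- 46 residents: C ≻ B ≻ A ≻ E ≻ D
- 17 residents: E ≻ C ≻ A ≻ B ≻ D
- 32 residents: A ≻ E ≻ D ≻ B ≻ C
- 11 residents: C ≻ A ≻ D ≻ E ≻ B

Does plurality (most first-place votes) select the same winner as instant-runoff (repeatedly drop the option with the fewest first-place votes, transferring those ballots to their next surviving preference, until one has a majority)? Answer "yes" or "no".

Plurality — first-place votes: D 0, C 57, E 17, A 32, B 0. Winner: C.
Instant-runoff — R1 D 0, C 57, E 17, A 32, B 0 (C winner). Winner: C.
The two methods agree.

yes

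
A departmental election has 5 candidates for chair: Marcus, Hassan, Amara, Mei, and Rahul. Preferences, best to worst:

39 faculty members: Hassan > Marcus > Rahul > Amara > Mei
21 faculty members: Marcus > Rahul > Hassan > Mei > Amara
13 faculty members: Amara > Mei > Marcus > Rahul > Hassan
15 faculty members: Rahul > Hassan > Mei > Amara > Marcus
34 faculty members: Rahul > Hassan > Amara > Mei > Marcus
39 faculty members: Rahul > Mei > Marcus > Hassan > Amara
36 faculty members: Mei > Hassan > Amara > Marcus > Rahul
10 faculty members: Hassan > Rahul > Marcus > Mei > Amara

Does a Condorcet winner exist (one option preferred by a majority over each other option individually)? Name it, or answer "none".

Checking pairwise contests:
Hassan beats Marcus 134–73.
Rahul beats Hassan 122–85.
Marcus beats Amara 109–98.
Hassan beats Mei 119–88.
Marcus beats Rahul 109–98.
Every option loses at least one head-to-head, so there is no Condorcet winner.

none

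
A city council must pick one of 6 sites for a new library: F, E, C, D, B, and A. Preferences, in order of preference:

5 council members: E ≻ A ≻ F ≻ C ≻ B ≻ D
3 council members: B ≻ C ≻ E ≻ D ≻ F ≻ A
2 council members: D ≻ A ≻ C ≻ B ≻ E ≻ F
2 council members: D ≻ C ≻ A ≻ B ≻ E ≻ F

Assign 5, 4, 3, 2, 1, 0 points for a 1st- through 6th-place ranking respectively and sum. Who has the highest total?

E

F: 5·3 + 3·1 + 2·0 + 2·0 = 18
E: 5·5 + 3·3 + 2·1 + 2·1 = 38
C: 5·2 + 3·4 + 2·3 + 2·4 = 36
D: 5·0 + 3·2 + 2·5 + 2·5 = 26
B: 5·1 + 3·5 + 2·2 + 2·2 = 28
A: 5·4 + 3·0 + 2·4 + 2·3 = 34
E has the highest Borda score (38).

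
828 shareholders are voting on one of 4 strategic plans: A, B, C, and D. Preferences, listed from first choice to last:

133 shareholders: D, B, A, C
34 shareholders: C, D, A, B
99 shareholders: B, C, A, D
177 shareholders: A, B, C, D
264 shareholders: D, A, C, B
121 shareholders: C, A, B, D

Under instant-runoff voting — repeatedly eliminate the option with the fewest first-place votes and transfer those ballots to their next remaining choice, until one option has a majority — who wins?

C

Round 1: A 177, B 99, C 155, D 397. Eliminate B.
Round 2: A 177, C 254, D 397. Eliminate A.
Round 3: C 431, D 397. C has a majority.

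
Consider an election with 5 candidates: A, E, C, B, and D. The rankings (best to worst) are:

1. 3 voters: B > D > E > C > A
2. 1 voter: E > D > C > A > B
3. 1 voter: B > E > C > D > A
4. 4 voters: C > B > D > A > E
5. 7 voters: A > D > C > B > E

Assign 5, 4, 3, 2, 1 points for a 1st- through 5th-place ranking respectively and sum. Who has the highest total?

A: 3·1 + 1·2 + 1·1 + 4·2 + 7·5 = 49
E: 3·3 + 1·5 + 1·4 + 4·1 + 7·1 = 29
C: 3·2 + 1·3 + 1·3 + 4·5 + 7·3 = 53
B: 3·5 + 1·1 + 1·5 + 4·4 + 7·2 = 51
D: 3·4 + 1·4 + 1·2 + 4·3 + 7·4 = 58
D has the highest Borda score (58).

D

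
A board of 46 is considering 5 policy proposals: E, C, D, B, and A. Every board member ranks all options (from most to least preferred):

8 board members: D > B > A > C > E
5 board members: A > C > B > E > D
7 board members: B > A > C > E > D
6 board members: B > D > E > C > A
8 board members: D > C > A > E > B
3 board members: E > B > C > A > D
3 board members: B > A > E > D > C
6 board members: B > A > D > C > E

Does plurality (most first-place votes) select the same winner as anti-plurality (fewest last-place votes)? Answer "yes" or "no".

Plurality — first-place votes: E 3, C 0, D 16, B 22, A 5. Winner: B.
Anti-plurality — last-place votes: E 14, C 3, D 15, B 8, A 6. Winner: C.
The two methods disagree.

no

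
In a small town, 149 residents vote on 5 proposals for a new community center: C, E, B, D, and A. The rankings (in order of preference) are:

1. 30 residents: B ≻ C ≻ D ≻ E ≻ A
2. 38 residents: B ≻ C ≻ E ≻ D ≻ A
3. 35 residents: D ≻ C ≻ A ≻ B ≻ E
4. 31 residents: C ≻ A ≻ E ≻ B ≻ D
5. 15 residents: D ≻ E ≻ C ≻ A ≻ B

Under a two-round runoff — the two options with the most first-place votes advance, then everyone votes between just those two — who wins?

Round 1 first-place votes: C 31, E 0, B 68, D 50, A 0.
B and D advance.
Runoff: B is preferred to D by 99 voters; D by 50.
B wins the runoff.

B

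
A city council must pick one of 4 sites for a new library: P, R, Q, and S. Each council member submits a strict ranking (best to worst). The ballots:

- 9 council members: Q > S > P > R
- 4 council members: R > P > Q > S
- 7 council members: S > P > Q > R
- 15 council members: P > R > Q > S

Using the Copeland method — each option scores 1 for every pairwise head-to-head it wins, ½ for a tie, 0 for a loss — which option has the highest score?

P

P: beats R, Q, and S → score 3.
R: beats Q and S; loses to P → score 2.
Q: beats S; loses to P and R → score 1.
S: loses to P, R, and Q → score 0.
P has the best pairwise record.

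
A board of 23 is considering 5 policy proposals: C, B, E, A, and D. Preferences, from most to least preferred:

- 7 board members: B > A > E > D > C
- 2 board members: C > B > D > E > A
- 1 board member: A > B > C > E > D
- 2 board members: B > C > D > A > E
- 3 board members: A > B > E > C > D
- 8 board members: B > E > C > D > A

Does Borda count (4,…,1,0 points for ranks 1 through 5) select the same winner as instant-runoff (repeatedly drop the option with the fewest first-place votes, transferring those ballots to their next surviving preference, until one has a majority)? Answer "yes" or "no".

Borda — scores: C 35, B 86, E 47, A 39, D 23. Winner: B.
Instant-runoff — R1 C 2, B 17, E 0, A 4, D 0 (B winner). Winner: B.
The two methods agree.

yes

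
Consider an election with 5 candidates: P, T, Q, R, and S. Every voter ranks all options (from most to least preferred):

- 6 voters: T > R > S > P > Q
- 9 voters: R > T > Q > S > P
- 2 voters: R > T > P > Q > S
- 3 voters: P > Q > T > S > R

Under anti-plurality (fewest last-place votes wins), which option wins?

T

Last-place votes: P 9, T 0, Q 6, R 3, S 2.
T is ranked last by the fewest voters, so T wins.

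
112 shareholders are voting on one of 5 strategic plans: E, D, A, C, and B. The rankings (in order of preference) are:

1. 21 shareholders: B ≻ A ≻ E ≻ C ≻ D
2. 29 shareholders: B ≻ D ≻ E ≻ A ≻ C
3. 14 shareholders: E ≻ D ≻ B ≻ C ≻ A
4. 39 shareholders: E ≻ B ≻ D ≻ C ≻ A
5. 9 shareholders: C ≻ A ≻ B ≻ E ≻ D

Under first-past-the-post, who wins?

First-place votes: E 53, D 0, A 0, C 9, B 50.
E has the most first-place votes.

E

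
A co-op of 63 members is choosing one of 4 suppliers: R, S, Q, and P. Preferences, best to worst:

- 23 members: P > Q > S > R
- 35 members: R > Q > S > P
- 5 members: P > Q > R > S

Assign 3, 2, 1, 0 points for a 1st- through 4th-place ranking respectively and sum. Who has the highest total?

Q

R: 23·0 + 35·3 + 5·1 = 110
S: 23·1 + 35·1 + 5·0 = 58
Q: 23·2 + 35·2 + 5·2 = 126
P: 23·3 + 35·0 + 5·3 = 84
Q has the highest Borda score (126).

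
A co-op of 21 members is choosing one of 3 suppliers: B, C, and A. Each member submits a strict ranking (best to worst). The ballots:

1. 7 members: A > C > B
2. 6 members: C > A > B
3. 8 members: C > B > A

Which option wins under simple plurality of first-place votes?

C

First-place votes: B 0, C 14, A 7.
C has the most first-place votes.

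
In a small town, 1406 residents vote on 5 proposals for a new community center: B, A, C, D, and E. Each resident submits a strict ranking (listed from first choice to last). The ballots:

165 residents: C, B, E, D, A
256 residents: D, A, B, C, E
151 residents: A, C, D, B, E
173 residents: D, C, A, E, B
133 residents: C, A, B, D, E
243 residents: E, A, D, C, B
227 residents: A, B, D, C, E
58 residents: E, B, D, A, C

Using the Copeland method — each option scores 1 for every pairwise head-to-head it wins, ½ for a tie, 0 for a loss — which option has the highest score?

B: beats E; loses to A, C, and D → score 1.
A: beats B, C, D, and E → score 4.
C: beats B and E; loses to A and D → score 2.
D: beats B, C, and E; loses to A → score 3.
E: loses to B, A, C, and D → score 0.
A has the best pairwise record.

A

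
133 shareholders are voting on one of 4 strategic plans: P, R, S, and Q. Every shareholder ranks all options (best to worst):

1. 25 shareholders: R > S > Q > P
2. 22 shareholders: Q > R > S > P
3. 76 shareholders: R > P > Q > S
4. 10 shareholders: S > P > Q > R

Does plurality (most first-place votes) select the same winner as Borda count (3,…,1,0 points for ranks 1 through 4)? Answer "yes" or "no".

yes

Plurality — first-place votes: P 0, R 101, S 10, Q 22. Winner: R.
Borda — scores: P 172, R 347, S 102, Q 177. Winner: R.
The two methods agree.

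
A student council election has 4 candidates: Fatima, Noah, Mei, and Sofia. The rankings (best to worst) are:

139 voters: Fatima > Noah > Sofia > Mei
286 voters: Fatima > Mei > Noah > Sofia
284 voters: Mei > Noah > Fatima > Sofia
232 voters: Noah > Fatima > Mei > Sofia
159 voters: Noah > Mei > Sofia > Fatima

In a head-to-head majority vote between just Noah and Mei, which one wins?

Mei

Voters preferring Noah to Mei: 530; preferring Mei to Noah: 570.
Mei wins the head-to-head.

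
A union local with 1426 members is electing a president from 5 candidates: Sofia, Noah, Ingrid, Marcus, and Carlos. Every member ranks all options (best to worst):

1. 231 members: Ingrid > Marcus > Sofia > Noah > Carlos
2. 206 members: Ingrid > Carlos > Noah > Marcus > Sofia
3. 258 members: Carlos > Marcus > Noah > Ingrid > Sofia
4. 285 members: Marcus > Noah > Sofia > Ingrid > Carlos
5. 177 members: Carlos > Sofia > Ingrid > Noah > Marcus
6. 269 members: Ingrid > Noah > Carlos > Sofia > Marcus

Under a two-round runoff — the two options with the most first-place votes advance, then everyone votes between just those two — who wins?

Round 1 first-place votes: Sofia 0, Noah 0, Ingrid 706, Marcus 285, Carlos 435.
Ingrid and Carlos advance.
Runoff: Ingrid is preferred to Carlos by 991 voters; Carlos by 435.
Ingrid wins the runoff.

Ingrid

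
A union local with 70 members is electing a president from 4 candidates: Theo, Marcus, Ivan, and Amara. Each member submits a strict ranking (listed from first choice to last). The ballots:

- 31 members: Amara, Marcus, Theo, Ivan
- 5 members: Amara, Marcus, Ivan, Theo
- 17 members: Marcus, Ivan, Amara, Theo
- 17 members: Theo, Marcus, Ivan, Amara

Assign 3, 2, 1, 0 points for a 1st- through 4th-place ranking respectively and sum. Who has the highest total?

Theo: 31·1 + 5·0 + 17·0 + 17·3 = 82
Marcus: 31·2 + 5·2 + 17·3 + 17·2 = 157
Ivan: 31·0 + 5·1 + 17·2 + 17·1 = 56
Amara: 31·3 + 5·3 + 17·1 + 17·0 = 125
Marcus has the highest Borda score (157).

Marcus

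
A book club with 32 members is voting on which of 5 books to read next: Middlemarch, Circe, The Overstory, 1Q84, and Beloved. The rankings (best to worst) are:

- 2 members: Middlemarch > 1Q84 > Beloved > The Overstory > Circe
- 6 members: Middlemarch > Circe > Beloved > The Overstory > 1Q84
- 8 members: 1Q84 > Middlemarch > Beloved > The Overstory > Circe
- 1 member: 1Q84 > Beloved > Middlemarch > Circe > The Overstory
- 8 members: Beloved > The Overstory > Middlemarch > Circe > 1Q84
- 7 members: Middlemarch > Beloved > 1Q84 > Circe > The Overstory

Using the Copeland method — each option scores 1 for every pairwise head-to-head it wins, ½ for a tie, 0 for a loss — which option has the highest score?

Middlemarch: beats Circe, The Overstory, 1Q84, and Beloved → score 4.
Circe: loses to Middlemarch, The Overstory, 1Q84, and Beloved → score 0.
The Overstory: beats Circe; loses to Middlemarch, 1Q84, and Beloved → score 1.
1Q84: beats Circe and The Overstory; loses to Middlemarch and Beloved → score 2.
Beloved: beats Circe, The Overstory, and 1Q84; loses to Middlemarch → score 3.
Middlemarch has the best pairwise record.

Middlemarch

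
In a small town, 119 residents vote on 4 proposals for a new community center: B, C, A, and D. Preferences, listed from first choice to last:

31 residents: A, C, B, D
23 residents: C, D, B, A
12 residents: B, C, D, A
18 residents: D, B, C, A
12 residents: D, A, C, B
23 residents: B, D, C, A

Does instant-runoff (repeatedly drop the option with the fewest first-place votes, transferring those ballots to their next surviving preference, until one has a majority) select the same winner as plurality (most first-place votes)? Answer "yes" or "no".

yes

Instant-runoff — R1 B 35, C 23, A 31, D 30 (C out); R2 B 35, A 31, D 53 (A out); R3 B 66, D 53 (B winner). Winner: B.
Plurality — first-place votes: B 35, C 23, A 31, D 30. Winner: B.
The two methods agree.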